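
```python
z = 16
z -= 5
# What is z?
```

Trace:
`z = 16` → z = 16
`z -= 5` → z = 11
So z = 11

Answer: 11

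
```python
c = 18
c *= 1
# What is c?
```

Trace:
`c = 18` → c = 18
`c *= 1` → c = 18
So c = 18

Answer: 18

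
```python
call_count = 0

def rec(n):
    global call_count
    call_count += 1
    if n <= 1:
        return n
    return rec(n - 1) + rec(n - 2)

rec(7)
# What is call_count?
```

Calls(n) = 1 + Calls(n-1) + Calls(n-2); Calls(0)=Calls(1)=1. For n=7 this gives 41.

Answer: 41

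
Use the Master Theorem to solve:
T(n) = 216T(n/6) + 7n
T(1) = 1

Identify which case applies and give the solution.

a=216, b=6, f(n)=7n. log_6(216) = 3. Since c=1 < 3, Case 1 applies: T(n) = Θ(n^log_b(a)) = O(n^3).

Answer: O(n^3) - Case 1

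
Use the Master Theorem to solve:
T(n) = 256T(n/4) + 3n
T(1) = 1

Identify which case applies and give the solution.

a=256, b=4, f(n)=3n. log_4(256) = 4. Since c=1 < 4, Case 1 applies: T(n) = Θ(n^log_b(a)) = O(n^4).

Answer: O(n^4) - Case 1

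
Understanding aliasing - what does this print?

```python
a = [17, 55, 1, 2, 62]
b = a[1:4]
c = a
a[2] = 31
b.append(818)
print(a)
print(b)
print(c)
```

Key concept: slice vs alias.
Step by step:
`a = [17, 55, 1, 2, 62]` → a = [17, 55, 1, 2, 62]
`b = a[1:4]` → b = [55, 1, 2]
`c = a` → c = [17, 55, 1, 2, 62] (same object as a)
`a[2] = 31` → a = [17, 55, 31, 2, 62] (same object as c); c = [17, 55, 31, 2, 62] (same object as a)
`b.append(818)` → b = [55, 1, 2, 818]
`print(a)` → prints [17, 55, 31, 2, 62]
`print(b)` → prints [55, 1, 2, 818]
`print(c)` → prints [17, 55, 31, 2, 62]

Answer:
[17, 55, 31, 2, 62]
[55, 1, 2, 818]
[17, 55, 31, 2, 62]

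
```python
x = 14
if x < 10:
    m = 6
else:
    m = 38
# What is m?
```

Trace:
`x = 14` → x = 14
`if x < 10: ...` → x < 10 is False, take else branch → m = 38
So m = 38

Answer: 38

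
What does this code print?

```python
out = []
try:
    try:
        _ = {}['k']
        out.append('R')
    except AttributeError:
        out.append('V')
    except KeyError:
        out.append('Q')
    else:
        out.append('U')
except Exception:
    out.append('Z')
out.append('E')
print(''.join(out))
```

Execution trace: 'Q' (inner except KeyError) → 'E' (after the try/except). Output: QE

Answer: QE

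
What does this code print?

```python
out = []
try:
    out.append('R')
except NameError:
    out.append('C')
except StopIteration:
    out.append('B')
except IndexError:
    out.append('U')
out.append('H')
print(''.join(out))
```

Execution trace: 'R' (try body, no exception) → 'H' (after the try/except). Output: RH

Answer: RH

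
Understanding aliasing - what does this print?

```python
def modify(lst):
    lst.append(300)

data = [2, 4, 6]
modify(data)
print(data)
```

Key concept: function modifies passed list.
Step by step:
`data = [2, 4, 6]` → data = [2, 4, 6]
`modify(data)` → data = [2, 4, 6, 300]
`print(data)` → prints [2, 4, 6, 300]

Answer: [2, 4, 6, 300]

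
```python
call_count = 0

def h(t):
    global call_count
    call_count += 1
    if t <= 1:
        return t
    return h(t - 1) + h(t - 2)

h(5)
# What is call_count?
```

Calls(t) = 1 + Calls(t-1) + Calls(t-2); Calls(0)=Calls(1)=1. For t=5 this gives 15.

Answer: 15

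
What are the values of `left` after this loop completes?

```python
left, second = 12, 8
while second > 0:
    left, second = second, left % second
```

GCD of 12 and 8
`left` takes the values: 12 → 8 → 4

Answer: 4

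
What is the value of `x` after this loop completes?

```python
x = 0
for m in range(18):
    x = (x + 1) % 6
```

Increment mod 6, 18 times = 0
`x` takes the values: 0 → 1 → 2 → 3 → 4 → 5 → 0 → 1 → 2 → 3 → 4 → 5 → 0 → 1 → 2 → 3 → 4 → 5 → 0

Answer: 0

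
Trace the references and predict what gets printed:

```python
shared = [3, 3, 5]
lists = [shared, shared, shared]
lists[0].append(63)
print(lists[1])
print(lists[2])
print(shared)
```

Key concept: list of same reference.
Step by step:
`shared = [3, 3, 5]` → shared = [3, 3, 5]
`lists = [shared, shared, shared]` → lists = [[3, 3, 5], [3, 3, 5], [3, 3, 5]]
`lists[0].append(63)` → shared = [3, 3, 5, 63]; lists = [[3, 3, 5, 63], [3, 3, 5, 63], [3, 3, 5, 63]]
`print(lists[1])` → prints [3, 3, 5, 63]
`print(lists[2])` → prints [3, 3, 5, 63]
`print(shared)` → prints [3, 3, 5, 63]

Answer:
[3, 3, 5, 63]
[3, 3, 5, 63]
[3, 3, 5, 63]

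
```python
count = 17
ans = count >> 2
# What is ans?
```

Trace:
`count = 17` → count = 17
`ans = count >> 2` → ans = 4
So ans = 4

Answer: 4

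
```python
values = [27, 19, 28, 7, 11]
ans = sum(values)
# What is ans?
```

Trace:
`values = [27, 19, 28, 7, 11]` → values = [27, 19, 28, 7, 11]
`ans = sum(values)` → ans = 92
So ans = 92

Answer: 92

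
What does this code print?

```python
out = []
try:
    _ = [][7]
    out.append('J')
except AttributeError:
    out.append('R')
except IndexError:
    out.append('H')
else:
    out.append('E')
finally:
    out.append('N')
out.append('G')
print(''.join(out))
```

Execution trace: 'H' (except IndexError) → 'N' (finally) → 'G' (after the try/except). Output: HNG

Answer: HNG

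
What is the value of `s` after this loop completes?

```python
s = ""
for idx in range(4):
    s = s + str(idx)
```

Concatenate digits 0 to 3
`s` takes the values: "" → "0" → "01" → "012" → "0123"

Answer: "0123"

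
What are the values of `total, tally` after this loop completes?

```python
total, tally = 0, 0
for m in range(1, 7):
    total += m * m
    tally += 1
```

Sum of squares and count
`total, tally` takes the values: (0, 0) → (1, 0) → (1, 1) → (5, 1) → (5, 2) → (14, 2) → (14, 3) → (30, 3) → (30, 4) → (55, 4) → (55, 5) → (91, 5) → (91, 6)

Answer: 91, 6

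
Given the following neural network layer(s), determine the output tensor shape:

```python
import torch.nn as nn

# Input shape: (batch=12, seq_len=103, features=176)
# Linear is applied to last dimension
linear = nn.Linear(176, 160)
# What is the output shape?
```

Input: (12, 103, 176) -> Output: (12, 103, 160)

Answer: (12, 103, 160)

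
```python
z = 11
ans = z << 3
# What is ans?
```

Trace:
`z = 11` → z = 11
`ans = z << 3` → ans = 88
So ans = 88

Answer: 88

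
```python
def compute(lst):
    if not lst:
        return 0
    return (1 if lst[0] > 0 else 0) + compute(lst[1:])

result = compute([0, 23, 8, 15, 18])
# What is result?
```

Count of positive elements in [0, 23, 8, 15, 18] = 4

Answer: 4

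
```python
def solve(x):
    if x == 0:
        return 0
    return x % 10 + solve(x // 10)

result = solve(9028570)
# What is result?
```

Sum of digits of 9028570: 0 + 7 + 5 + 8 + 2 + 0 + 9 = 31

Answer: 31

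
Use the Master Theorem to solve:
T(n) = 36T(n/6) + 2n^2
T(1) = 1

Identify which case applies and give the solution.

a=36, b=6, f(n)=2n^2. log_6(36) = 2. Since c=2 = 2, Case 2 applies: T(n) = Θ(n^log_b(a) · log n) = O(n^2 log n).

Answer: O(n^2 log n) - Case 2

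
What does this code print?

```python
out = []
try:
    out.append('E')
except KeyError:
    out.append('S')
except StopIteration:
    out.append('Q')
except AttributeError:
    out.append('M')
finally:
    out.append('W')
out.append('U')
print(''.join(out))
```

Execution trace: 'E' (try body, no exception) → 'W' (finally) → 'U' (after the try/except). Output: EWU

Answer: EWU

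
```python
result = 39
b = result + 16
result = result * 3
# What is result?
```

Trace:
`result = 39` → result = 39
`b = result + 16` → b = 55
`result = result * 3` → result = 117
So result = 117

Answer: 117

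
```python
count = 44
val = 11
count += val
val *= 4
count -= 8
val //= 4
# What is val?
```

Trace:
`count = 44` → count = 44
`val = 11` → val = 11
`count += val` → count = 55
`val *= 4` → val = 44
`count -= 8` → count = 47
`val //= 4` → val = 11
So val = 11

Answer: 11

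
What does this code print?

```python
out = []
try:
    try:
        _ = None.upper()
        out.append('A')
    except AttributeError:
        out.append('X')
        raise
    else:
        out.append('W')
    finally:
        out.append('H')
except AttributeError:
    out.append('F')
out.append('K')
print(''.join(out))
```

Execution trace: 'X' (except AttributeError) → 'H' (finally) → 'F' (outer except AttributeError) → 'K' (after the try/except). Output: XHFK

Answer: XHFK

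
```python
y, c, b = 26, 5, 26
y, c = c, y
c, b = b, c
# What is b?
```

Trace:
`y, c, b = 26, 5, 26` → y = 26; c = 5; b = 26
`y, c = c, y` → y = 5; c = 26
`c, b = b, c` → c = 26; b = 26
So b = 26

Answer: 26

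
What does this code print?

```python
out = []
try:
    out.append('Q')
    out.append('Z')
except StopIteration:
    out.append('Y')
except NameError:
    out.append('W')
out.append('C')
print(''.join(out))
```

Execution trace: 'Q' (try body) → 'Z' (try body, no exception) → 'C' (after the try/except). Output: QZC

Answer: QZC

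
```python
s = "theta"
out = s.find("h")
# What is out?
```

Trace:
`s = "theta"` → s = 'theta'
`out = s.find("h")` → out = 1
So out = 1

Answer: 1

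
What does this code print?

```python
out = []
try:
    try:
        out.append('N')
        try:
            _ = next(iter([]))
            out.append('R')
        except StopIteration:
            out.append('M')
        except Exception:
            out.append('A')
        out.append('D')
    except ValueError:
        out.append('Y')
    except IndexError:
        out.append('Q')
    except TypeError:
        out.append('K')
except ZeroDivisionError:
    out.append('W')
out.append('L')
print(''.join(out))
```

Execution trace: 'N' (try body) → 'M' (inner except StopIteration) → 'D' (try body, no exception) → 'L' (after the try/except). Output: NMDL

Answer: NMDL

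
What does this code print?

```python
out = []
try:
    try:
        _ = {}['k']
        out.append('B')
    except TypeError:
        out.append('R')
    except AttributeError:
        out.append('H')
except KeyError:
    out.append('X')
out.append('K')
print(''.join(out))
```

Execution trace: 'X' (outer except KeyError) → 'K' (after the try/except). Output: XK

Answer: XK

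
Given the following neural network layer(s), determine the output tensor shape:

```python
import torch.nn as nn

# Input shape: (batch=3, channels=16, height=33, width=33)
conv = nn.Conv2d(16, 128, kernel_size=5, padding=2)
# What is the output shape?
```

Input: (3, 16, 33, 33) -> Output: (3, 128, 33, 33)

Answer: (3, 128, 33, 33)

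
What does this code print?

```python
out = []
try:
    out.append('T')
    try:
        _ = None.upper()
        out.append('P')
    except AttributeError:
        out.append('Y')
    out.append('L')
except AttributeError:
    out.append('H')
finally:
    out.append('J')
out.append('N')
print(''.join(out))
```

Execution trace: 'T' (try body) → 'Y' (inner except AttributeError) → 'L' (try body, no exception) → 'J' (finally) → 'N' (after the try/except). Output: TYLJN

Answer: TYLJN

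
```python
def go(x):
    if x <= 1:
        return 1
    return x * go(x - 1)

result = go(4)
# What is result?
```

go(4) = 4 * 3 * 2 * 1 = 24

Answer: 24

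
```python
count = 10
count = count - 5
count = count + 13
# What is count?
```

Trace:
`count = 10` → count = 10
`count = count - 5` → count = 5
`count = count + 13` → count = 18
So count = 18

Answer: 18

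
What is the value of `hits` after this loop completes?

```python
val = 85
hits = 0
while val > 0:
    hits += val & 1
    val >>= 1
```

Count set bits in 85 (binary: 0b1010101)
`hits` takes the values: 0 → 1 → 2 → 3 → 4

Answer: 4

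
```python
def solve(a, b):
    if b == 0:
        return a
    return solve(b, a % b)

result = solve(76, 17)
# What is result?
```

solve(76, 17) -> solve(17, 8) -> solve(8, 1) -> solve(1, 0) -> 1

Answer: 1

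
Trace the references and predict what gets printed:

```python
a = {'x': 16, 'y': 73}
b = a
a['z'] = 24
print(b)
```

Key concept: dict aliasing.
Step by step:
`a = {'x': 16, 'y': 73}` → a = {'x': 16, 'y': 73}
`b = a` → b = {'x': 16, 'y': 73} (same object as a)
`a['z'] = 24` → a = {'x': 16, 'y': 73, 'z': 24} (same object as b); b = {'x': 16, 'y': 73, 'z': 24} (same object as a)
`print(b)` → prints {'x': 16, 'y': 73, 'z': 24}

Answer: {'x': 16, 'y': 73, 'z': 24}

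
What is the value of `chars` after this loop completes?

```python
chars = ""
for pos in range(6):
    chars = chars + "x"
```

Repeat 'x' 6 times
`chars` takes the values: "" → "x" → "xx" → "xxx" → "xxxx" → "xxxxx" → "xxxxxx"

Answer: "xxxxxx"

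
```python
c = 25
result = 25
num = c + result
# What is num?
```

Trace:
`c = 25` → c = 25
`result = 25` → result = 25
`num = c + result` → num = 50
So num = 50

Answer: 50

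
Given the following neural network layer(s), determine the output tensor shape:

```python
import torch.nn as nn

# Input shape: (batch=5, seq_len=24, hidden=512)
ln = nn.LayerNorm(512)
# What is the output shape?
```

Input: (5, 24, 512) -> Output: (5, 24, 512)

Answer: (5, 24, 512)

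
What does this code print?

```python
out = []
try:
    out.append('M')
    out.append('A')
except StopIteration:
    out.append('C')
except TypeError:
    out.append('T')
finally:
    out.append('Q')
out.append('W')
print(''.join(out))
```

Execution trace: 'M' (try body) → 'A' (try body, no exception) → 'Q' (finally) → 'W' (after the try/except). Output: MAQW

Answer: MAQW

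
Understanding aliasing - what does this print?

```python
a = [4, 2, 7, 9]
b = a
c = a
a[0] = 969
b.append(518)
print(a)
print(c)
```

Key concept: multiple aliases.
Step by step:
`a = [4, 2, 7, 9]` → a = [4, 2, 7, 9]
`b = a` → b = [4, 2, 7, 9] (same object as a)
`c = a` → c = [4, 2, 7, 9] (same object as a, b)
`a[0] = 969` → a = [969, 2, 7, 9] (same object as b, c); b = [969, 2, 7, 9] (same object as a, c); c = [969, 2, 7, 9] (same object as a, b)
`b.append(518)` → a = [969, 2, 7, 9, 518] (same object as b, c); b = [969, 2, 7, 9, 518] (same object as a, c); c = [969, 2, 7, 9, 518] (same object as a, b)
`print(a)` → prints [969, 2, 7, 9, 518]
`print(c)` → prints [969, 2, 7, 9, 518]

Answer:
[969, 2, 7, 9, 518]
[969, 2, 7, 9, 518]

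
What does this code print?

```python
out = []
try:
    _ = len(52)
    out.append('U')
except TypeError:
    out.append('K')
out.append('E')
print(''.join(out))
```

Execution trace: 'K' (except TypeError) → 'E' (after the try/except). Output: KE

Answer: KE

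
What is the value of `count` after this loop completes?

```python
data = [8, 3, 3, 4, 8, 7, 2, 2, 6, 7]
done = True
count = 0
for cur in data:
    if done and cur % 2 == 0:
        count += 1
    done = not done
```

Count even values at even positions
`count` takes the values: 0 → 1 → 2 → 3 → 4

Answer: 4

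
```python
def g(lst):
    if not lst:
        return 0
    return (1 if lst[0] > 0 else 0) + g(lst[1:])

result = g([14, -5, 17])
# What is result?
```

Count of positive elements in [14, -5, 17] = 2

Answer: 2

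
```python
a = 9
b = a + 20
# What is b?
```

Trace:
`a = 9` → a = 9
`b = a + 20` → b = 29
So b = 29

Answer: 29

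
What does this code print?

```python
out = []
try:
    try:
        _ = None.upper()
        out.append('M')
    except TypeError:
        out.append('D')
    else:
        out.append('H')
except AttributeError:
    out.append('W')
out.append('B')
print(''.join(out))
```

Execution trace: 'W' (outer except AttributeError) → 'B' (after the try/except). Output: WB

Answer: WB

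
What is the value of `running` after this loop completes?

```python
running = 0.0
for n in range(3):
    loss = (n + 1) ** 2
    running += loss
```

Sum of squared losses 1² + 2² + ... + 3²
`running` takes the values: 0.0 → 1.0 → 5.0 → 14.0

Answer: 14.0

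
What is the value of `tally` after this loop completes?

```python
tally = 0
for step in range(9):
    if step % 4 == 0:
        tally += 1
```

Count numbers divisible by 4 in range(9)
`tally` takes the values: 0 → 1 → 2 → 3

Answer: 3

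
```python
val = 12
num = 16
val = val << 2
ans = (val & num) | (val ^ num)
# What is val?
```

Trace:
`val = 12` → val = 12
`num = 16` → num = 16
`val = val << 2` → val = 48
`ans = (val & num) | (val ^ num)` → ans = 48
So val = 48

Answer: 48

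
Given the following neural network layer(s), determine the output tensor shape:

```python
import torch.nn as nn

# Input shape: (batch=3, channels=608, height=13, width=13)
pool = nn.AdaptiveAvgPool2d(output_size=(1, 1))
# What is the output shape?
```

Input: (3, 608, 13, 13) -> Output: (3, 608, 1, 1)

Answer: (3, 608, 1, 1)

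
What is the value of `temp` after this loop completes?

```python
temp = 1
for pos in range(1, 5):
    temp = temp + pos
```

Start at 1, add 1 through 4
`temp` takes the values: 1 → 2 → 4 → 7 → 11

Answer: 11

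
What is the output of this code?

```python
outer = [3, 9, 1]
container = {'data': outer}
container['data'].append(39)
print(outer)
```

Key concept: dict holds reference to list.
Step by step:
`outer = [3, 9, 1]` → outer = [3, 9, 1]
`container = {'data': outer}` → container = {'data': [3, 9, 1]}
`container['data'].append(39)` → outer = [3, 9, 1, 39]; container = {'data': [3, 9, 1, 39]}
`print(outer)` → prints [3, 9, 1, 39]

Answer: [3, 9, 1, 39]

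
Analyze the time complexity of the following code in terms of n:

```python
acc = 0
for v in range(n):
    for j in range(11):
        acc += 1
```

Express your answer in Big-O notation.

Each loop level contributes: n × 1. Multiplying the contributions gives O(n).

Answer: O(n)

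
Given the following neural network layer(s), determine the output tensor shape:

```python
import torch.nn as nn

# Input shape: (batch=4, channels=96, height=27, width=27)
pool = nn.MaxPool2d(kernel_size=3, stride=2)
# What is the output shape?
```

Input: (4, 96, 27, 27) -> Output: (4, 96, 13, 13)

Answer: (4, 96, 13, 13)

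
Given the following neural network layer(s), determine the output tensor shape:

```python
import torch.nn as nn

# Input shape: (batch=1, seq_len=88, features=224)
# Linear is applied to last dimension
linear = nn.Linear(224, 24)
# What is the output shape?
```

Input: (1, 88, 224) -> Output: (1, 88, 24)

Answer: (1, 88, 24)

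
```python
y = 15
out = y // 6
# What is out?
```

Trace:
`y = 15` → y = 15
`out = y // 6` → out = 2
So out = 2

Answer: 2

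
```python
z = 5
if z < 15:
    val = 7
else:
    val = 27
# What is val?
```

Trace:
`z = 5` → z = 5
`if z < 15: ...` → z < 15 is True → val = 7
So val = 7

Answer: 7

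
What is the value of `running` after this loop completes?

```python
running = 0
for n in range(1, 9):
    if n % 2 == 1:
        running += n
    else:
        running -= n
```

Add odd, subtract even
`running` takes the values: 0 → 1 → -1 → 2 → -2 → 3 → -3 → 4 → -4

Answer: -4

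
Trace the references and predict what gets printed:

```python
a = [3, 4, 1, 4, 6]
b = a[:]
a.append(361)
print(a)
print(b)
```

Key concept: slice [:] creates copy.
Step by step:
`a = [3, 4, 1, 4, 6]` → a = [3, 4, 1, 4, 6]
`b = a[:]` → b = [3, 4, 1, 4, 6]
`a.append(361)` → a = [3, 4, 1, 4, 6, 361]
`print(a)` → prints [3, 4, 1, 4, 6, 361]
`print(b)` → prints [3, 4, 1, 4, 6]

Answer:
[3, 4, 1, 4, 6, 361]
[3, 4, 1, 4, 6]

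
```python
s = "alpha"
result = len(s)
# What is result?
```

Trace:
`s = "alpha"` → s = 'alpha'
`result = len(s)` → result = 5
So result = 5

Answer: 5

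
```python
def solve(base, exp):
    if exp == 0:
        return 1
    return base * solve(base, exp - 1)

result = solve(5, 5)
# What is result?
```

solve(5, 5) = 5 * 5 * 5 * 5 * 5 = 3125

Answer: 3125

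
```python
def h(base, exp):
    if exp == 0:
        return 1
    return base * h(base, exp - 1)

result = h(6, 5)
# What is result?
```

h(6, 5) = 6 * 6 * 6 * 6 * 6 = 7776

Answer: 7776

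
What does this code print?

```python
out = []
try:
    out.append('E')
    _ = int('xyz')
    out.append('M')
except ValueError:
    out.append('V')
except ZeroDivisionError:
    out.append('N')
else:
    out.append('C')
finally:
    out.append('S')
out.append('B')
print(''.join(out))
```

Execution trace: 'E' (try body) → 'V' (except ValueError) → 'S' (finally) → 'B' (after the try/except). Output: EVSB

Answer: EVSB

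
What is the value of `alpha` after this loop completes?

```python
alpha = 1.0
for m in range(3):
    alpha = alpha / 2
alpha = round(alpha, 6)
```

Halving LR 3 times: 1 / 2^3
`alpha` takes the values: 1.0 → 0.5 → 0.25 → 0.125

Answer: 0.125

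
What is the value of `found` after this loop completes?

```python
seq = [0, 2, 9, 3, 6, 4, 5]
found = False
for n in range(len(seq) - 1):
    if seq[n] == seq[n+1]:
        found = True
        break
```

Check consecutive duplicates in [0, 2, 9, 3, 6, 4, 5]
`found` takes the values: False

Answer: False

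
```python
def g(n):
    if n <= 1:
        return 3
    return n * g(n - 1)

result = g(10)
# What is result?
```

g(10) = 10 * 9 * 8 * 7 * 6 * 5 * 4 * 3 * 2 * 3 = 10886400

Answer: 10886400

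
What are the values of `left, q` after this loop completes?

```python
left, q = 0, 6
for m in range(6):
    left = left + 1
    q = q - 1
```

left goes 0→6, q goes 6→0
`left, q` takes the values: (0, 6) → (1, 6) → (1, 5) → (2, 5) → (2, 4) → (3, 4) → (3, 3) → (4, 3) → (4, 2) → (5, 2) → (5, 1) → (6, 1) → (6, 0)

Answer: 6, 0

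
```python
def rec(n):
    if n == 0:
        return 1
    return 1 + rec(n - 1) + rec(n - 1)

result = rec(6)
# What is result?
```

rec(n) = 1 + 2·rec(n-1), rec(0)=1. Closed form: (1+1)·2^6 - 1 = 127.

Answer: 127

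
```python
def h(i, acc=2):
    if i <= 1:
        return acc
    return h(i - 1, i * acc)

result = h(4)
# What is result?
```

Accumulator trace (n, acc): (4, 2) -> (3, 8) -> (2, 24) -> (1, 48) -> return 48

Answer: 48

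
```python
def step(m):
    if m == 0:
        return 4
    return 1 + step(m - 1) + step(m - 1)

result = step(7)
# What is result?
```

step(m) = 1 + 2·step(m-1), step(0)=4. Closed form: (4+1)·2^7 - 1 = 639.

Answer: 639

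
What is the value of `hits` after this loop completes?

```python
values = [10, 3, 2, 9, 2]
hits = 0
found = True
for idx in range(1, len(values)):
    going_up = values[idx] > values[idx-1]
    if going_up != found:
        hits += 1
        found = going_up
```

Count direction changes in [10, 3, 2, 9, 2]
`hits` takes the values: 0 → 1 → 2 → 3

Answer: 3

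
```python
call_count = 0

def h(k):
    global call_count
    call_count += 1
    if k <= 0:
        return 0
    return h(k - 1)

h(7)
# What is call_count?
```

Linear recursion stepping by 1: 8 calls from k=7 down to ≤0.

Answer: 8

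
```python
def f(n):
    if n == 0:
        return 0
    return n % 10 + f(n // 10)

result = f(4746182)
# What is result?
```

Sum of digits of 4746182: 2 + 8 + 1 + 6 + 4 + 7 + 4 = 32

Answer: 32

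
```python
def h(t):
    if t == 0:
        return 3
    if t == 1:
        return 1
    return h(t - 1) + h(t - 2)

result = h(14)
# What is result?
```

Build up from base cases: h(0)=3, h(1)=1, h(2)=4, h(3)=5, h(4)=9, h(5)=14, h(6)=23, ..., h(14)=1076

Answer: 1076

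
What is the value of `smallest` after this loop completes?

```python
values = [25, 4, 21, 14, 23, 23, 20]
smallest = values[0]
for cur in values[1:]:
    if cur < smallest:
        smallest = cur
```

Minimum of [25, 4, 21, 14, 23, 23, 20]
`smallest` takes the values: 25 → 4

Answer: 4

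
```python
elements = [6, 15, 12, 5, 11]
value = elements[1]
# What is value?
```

Trace:
`elements = [6, 15, 12, 5, 11]` → elements = [6, 15, 12, 5, 11]
`value = elements[1]` → value = 15
So value = 15

Answer: 15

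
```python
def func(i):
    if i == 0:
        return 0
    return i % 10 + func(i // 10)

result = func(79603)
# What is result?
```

Sum of digits of 79603: 3 + 0 + 6 + 9 + 7 = 25

Answer: 25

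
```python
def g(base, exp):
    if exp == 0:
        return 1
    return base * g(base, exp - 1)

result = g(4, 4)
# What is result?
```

g(4, 4) = 4 * 4 * 4 * 4 = 256

Answer: 256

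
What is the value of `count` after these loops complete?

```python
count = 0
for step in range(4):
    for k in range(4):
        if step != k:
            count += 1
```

4² - 4 (exclude diagonal)
`count` takes the values: 0 → 1 → 2 → 3 → 4 → 5 → 6 → 7 → 8 → 9 → 10 → 11 → 12

Answer: 12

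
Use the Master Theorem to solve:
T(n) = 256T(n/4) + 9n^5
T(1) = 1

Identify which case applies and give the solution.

a=256, b=4, f(n)=9n^5. log_4(256) = 4. Since c=5 > 4 and the regularity condition holds (256(n/4)^5 = (256/4^5)n^5 with 256/4^5 < 1), Case 3 applies: T(n) = Θ(f(n)) = O(n^5).

Answer: O(n^5) - Case 3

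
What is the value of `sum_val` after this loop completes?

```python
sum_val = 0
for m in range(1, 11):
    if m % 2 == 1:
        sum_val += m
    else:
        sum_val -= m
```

Add odd, subtract even
`sum_val` takes the values: 0 → 1 → -1 → 2 → -2 → 3 → -3 → 4 → -4 → 5 → -5

Answer: -5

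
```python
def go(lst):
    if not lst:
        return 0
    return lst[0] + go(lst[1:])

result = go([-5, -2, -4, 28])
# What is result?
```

(-5) + (-2) + (-4) + 28 + 0 = 17

Answer: 17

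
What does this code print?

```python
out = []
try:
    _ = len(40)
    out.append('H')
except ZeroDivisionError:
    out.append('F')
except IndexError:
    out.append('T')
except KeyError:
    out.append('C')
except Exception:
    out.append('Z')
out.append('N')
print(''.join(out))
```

Execution trace: 'Z' (except Exception) → 'N' (after the try/except). Output: ZN

Answer: ZN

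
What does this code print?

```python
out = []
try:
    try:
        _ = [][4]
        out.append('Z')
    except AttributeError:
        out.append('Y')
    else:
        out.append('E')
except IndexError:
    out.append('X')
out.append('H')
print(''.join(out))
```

Execution trace: 'X' (outer except IndexError) → 'H' (after the try/except). Output: XH

Answer: XH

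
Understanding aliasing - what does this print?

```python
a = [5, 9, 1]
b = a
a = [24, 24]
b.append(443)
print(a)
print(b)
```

Key concept: rebinding vs mutation: a is rebound to a new list, b still points at the original.
Step by step:
`a = [5, 9, 1]` → a = [5, 9, 1]
`b = a` → b = [5, 9, 1] (same object as a)
`a = [24, 24]` → a = [24, 24]
`b.append(443)` → b = [5, 9, 1, 443]
`print(a)` → prints [24, 24]
`print(b)` → prints [5, 9, 1, 443]

Answer:
[24, 24]
[5, 9, 1, 443]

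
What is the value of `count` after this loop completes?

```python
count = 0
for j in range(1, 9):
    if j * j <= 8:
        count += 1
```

Count numbers where j² ≤ 8
`count` takes the values: 0 → 1 → 2

Answer: 2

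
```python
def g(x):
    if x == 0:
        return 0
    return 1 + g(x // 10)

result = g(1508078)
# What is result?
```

Count of digits of 1508078: 7

Answer: 7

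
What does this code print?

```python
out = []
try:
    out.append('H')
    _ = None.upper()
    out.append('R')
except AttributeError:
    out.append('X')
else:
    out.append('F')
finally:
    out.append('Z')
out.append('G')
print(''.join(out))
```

Execution trace: 'H' (try body) → 'X' (except AttributeError) → 'Z' (finally) → 'G' (after the try/except). Output: HXZG

Answer: HXZG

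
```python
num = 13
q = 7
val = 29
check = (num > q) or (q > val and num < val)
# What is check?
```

Trace:
`num = 13` → num = 13
`q = 7` → q = 7
`val = 29` → val = 29
`check = (num > q) or (q > val and num < val)` → check = True
So check = True

Answer: True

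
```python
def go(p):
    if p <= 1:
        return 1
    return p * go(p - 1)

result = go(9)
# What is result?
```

go(9) = 9 * 8 * 7 * 6 * 5 * 4 * 3 * 2 * 1 = 362880

Answer: 362880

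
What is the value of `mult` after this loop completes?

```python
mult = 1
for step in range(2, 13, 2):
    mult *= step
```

Product of even numbers 2 to 12
`mult` takes the values: 1 → 2 → 8 → 48 → 384 → 3840 → 46080

Answer: 46080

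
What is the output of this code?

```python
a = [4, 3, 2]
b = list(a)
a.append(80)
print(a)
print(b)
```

Key concept: list() constructor creates copy.
Step by step:
`a = [4, 3, 2]` → a = [4, 3, 2]
`b = list(a)` → b = [4, 3, 2]
`a.append(80)` → a = [4, 3, 2, 80]
`print(a)` → prints [4, 3, 2, 80]
`print(b)` → prints [4, 3, 2]

Answer:
[4, 3, 2, 80]
[4, 3, 2]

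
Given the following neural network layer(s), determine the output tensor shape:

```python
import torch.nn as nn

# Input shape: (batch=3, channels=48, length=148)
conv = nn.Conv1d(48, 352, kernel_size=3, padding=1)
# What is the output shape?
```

Input: (3, 48, 148) -> Output: (3, 352, 148)

Answer: (3, 352, 148)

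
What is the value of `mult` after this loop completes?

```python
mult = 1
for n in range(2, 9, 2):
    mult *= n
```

Product of even numbers 2 to 8
`mult` takes the values: 1 → 2 → 8 → 48 → 384

Answer: 384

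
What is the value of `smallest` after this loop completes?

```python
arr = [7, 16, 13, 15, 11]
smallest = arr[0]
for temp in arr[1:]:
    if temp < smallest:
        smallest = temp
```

Minimum of [7, 16, 13, 15, 11]
`smallest` takes the values: 7

Answer: 7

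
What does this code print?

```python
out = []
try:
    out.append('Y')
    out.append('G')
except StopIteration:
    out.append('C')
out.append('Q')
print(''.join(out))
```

Execution trace: 'Y' (try body) → 'G' (try body, no exception) → 'Q' (after the try/except). Output: YGQ

Answer: YGQ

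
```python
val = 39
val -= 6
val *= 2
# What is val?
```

Trace:
`val = 39` → val = 39
`val -= 6` → val = 33
`val *= 2` → val = 66
So val = 66

Answer: 66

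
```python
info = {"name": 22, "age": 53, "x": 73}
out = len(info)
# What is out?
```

Trace:
`info = {"name": 22, "age": 53, "x": 73}` → info = {'name': 22, 'age': 53, 'x': 73}
`out = len(info)` → out = 3
So out = 3

Answer: 3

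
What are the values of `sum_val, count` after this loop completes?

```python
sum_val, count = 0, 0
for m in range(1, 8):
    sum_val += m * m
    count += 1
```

Sum of squares and count
`sum_val, count` takes the values: (0, 0) → (1, 0) → (1, 1) → (5, 1) → (5, 2) → (14, 2) → (14, 3) → (30, 3) → (30, 4) → (55, 4) → (55, 5) → (91, 5) → (91, 6) → (140, 6) → (140, 7)

Answer: 140, 7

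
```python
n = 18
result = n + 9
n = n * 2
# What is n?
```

Trace:
`n = 18` → n = 18
`result = n + 9` → result = 27
`n = n * 2` → n = 36
So n = 36

Answer: 36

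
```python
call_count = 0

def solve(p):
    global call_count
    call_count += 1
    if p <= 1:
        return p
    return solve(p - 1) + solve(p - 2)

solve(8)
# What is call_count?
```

Calls(p) = 1 + Calls(p-1) + Calls(p-2); Calls(0)=Calls(1)=1. For p=8 this gives 67.

Answer: 67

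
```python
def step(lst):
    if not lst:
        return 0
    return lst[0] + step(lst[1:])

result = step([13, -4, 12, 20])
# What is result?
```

13 + (-4) + 12 + 20 + 0 = 41

Answer: 41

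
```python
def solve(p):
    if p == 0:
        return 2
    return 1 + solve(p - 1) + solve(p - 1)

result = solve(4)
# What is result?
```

solve(p) = 1 + 2·solve(p-1), solve(0)=2. Closed form: (2+1)·2^4 - 1 = 47.

Answer: 47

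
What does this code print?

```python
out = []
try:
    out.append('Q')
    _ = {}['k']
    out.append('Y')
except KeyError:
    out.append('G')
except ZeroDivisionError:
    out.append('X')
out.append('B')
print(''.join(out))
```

Execution trace: 'Q' (try body) → 'G' (except KeyError) → 'B' (after the try/except). Output: QGB

Answer: QGB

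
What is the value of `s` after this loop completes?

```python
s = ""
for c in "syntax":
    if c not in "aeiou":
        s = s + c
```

Remove vowels from 'syntax'
`s` takes the values: "" → "s" → "sy" → "syn" → "synt" → "syntx"

Answer: "syntx"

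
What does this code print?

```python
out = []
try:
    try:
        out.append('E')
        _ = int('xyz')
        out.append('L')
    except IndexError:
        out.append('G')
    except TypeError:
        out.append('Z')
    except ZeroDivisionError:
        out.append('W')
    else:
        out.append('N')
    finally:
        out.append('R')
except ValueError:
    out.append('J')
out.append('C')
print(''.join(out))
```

Execution trace: 'E' (try body) → 'R' (finally) → 'J' (outer except ValueError) → 'C' (after the try/except). Output: ERJC

Answer: ERJC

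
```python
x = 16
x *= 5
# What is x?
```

Trace:
`x = 16` → x = 16
`x *= 5` → x = 80
So x = 80

Answer: 80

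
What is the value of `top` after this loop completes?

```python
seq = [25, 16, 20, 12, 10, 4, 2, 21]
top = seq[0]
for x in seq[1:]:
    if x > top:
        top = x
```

Maximum of [25, 16, 20, 12, 10, 4, 2, 21]
`top` takes the values: 25

Answer: 25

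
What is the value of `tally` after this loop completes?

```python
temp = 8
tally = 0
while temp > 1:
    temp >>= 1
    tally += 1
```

Count right shifts until 1
`tally` takes the values: 0 → 1 → 2 → 3

Answer: 3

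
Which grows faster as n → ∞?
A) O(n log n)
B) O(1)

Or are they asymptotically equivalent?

O(n log n) vs O(1): Higher order terms dominate.

Answer: A) O(n log n) grows faster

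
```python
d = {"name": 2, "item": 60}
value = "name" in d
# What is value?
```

Trace:
`d = {"name": 2, "item": 60}` → d = {'name': 2, 'item': 60}
`value = "name" in d` → value = True
So value = True

Answer: True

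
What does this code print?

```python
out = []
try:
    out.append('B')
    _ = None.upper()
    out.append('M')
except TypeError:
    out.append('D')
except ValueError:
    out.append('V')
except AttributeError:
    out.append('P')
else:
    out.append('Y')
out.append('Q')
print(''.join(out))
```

Execution trace: 'B' (try body) → 'P' (except AttributeError) → 'Q' (after the try/except). Output: BPQ

Answer: BPQ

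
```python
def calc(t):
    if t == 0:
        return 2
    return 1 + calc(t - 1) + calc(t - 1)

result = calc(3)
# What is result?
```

calc(t) = 1 + 2·calc(t-1), calc(0)=2. Closed form: (2+1)·2^3 - 1 = 23.

Answer: 23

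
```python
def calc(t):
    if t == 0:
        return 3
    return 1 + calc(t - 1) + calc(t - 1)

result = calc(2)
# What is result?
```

calc(t) = 1 + 2·calc(t-1), calc(0)=3. Closed form: (3+1)·2^2 - 1 = 15.

Answer: 15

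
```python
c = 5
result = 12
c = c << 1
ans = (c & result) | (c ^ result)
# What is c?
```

Trace:
`c = 5` → c = 5
`result = 12` → result = 12
`c = c << 1` → c = 10
`ans = (c & result) | (c ^ result)` → ans = 14
So c = 10

Answer: 10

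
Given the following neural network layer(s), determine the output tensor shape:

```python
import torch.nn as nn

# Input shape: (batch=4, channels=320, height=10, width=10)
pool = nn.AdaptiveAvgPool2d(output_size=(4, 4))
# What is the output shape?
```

Input: (4, 320, 10, 10) -> Output: (4, 320, 4, 4)

Answer: (4, 320, 4, 4)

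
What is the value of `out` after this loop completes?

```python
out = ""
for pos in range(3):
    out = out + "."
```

Repeat '.' 3 times
`out` takes the values: "" → "." → ".." → "..."

Answer: "..."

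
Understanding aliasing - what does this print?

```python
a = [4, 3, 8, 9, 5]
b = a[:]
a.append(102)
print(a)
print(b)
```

Key concept: slice [:] creates copy.
Step by step:
`a = [4, 3, 8, 9, 5]` → a = [4, 3, 8, 9, 5]
`b = a[:]` → b = [4, 3, 8, 9, 5]
`a.append(102)` → a = [4, 3, 8, 9, 5, 102]
`print(a)` → prints [4, 3, 8, 9, 5, 102]
`print(b)` → prints [4, 3, 8, 9, 5]

Answer:
[4, 3, 8, 9, 5, 102]
[4, 3, 8, 9, 5]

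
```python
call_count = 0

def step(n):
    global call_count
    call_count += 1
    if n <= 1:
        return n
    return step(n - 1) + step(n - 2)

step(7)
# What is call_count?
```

Calls(n) = 1 + Calls(n-1) + Calls(n-2); Calls(0)=Calls(1)=1. For n=7 this gives 41.

Answer: 41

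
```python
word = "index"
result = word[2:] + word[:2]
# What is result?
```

Trace:
`word = "index"` → word = 'index'
`result = word[2:] + word[:2]` → result = 'dexin'
So result = 'dexin'

Answer: 'dexin'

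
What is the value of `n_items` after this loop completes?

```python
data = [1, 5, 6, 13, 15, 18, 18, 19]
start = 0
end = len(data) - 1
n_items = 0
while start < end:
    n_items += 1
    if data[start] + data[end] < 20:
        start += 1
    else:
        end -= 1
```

Steps to find pair summing to 20
`n_items` takes the values: 0 → 1 → 2 → 3 → 4 → 5 → 6 → 7

Answer: 7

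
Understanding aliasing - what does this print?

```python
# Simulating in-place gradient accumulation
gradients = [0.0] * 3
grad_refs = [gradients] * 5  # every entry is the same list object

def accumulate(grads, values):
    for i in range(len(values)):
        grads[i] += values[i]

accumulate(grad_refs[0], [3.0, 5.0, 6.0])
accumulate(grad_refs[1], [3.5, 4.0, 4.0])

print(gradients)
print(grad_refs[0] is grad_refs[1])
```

Key concept: gradient accumulation aliasing.
Step by step:
`gradients = [0.0] * 3` → gradients = [0.0, 0.0, 0.0]
`grad_refs = [gradients] * 5` → grad_refs = [[0.0, 0.0, 0.0], [0.0, 0.0, 0.0], [0.0, 0.0, 0.0], [0.0, 0.0, 0.0], [0.0, 0.0, 0.0]]
`accumulate(grad_refs[0], [3.0, 5.0, 6.0])` → gradients = [3.0, 5.0, 6.0]; grad_refs = [[3.0, 5.0, 6.0], [3.0, 5.0, 6.0], [3.0, 5.0, 6.0], [3.0, 5.0, 6.0], [3.0, 5.0, 6.0]]
`accumulate(grad_refs[1], [3.5, 4.0, 4.0])` → gradients = [6.5, 9.0, 10.0]; grad_refs = [[6.5, 9.0, 10.0], [6.5, 9.0, 10.0], [6.5, 9.0, 10.0], [6.5, 9.0, 10.0], [6.5, 9.0, 10.0]]
`print(gradients)` → prints [6.5, 9.0, 10.0]
`print(grad_refs[0] is grad_refs[1])` → prints True

Answer:
[6.5, 9.0, 10.0]
True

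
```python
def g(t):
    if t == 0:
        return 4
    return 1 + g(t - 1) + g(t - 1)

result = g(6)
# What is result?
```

g(t) = 1 + 2·g(t-1), g(0)=4. Closed form: (4+1)·2^6 - 1 = 319.

Answer: 319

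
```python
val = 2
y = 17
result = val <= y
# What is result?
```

Trace:
`val = 2` → val = 2
`y = 17` → y = 17
`result = val <= y` → result = True
So result = True

Answer: True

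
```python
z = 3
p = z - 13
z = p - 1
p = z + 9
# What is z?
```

Trace:
`z = 3` → z = 3
`p = z - 13` → p = -10
`z = p - 1` → z = -11
`p = z + 9` → p = -2
So z = -11

Answer: -11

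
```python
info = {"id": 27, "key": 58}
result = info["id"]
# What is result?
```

Trace:
`info = {"id": 27, "key": 58}` → info = {'id': 27, 'key': 58}
`result = info["id"]` → result = 27
So result = 27

Answer: 27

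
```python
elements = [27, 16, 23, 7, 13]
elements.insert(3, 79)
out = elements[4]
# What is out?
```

Trace:
`elements = [27, 16, 23, 7, 13]` → elements = [27, 16, 23, 7, 13]
`elements.insert(3, 79)` → elements = [27, 16, 23, 79, 7, 13]
`out = elements[4]` → out = 7
So out = 7

Answer: 7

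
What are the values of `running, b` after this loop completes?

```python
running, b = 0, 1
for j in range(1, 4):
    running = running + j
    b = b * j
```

Sum and factorial of 1 to 3
`running, b` takes the values: (0, 1) → (1, 1) → (3, 1) → (3, 2) → (6, 2) → (6, 6)

Answer: 6, 6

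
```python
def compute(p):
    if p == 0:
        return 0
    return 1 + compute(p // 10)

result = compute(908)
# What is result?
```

Count of digits of 908: 3

Answer: 3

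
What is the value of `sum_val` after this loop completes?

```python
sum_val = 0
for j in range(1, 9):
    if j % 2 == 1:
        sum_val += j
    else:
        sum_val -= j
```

Add odd, subtract even
`sum_val` takes the values: 0 → 1 → -1 → 2 → -2 → 3 → -3 → 4 → -4

Answer: -4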